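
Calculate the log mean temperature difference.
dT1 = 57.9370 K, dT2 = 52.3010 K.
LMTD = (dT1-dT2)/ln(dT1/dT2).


dT1/dT2 = 1.1078
ln(dT1/dT2) = 0.1023
LMTD = 5.6360 / 0.1023 = 55.0709 K

55.0709 K


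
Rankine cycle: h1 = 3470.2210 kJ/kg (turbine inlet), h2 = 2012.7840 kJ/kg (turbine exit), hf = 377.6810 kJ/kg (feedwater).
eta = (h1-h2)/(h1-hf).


W = 1457.4370 kJ/kg
Q_in = 3092.5400 kJ/kg
eta = 0.4713 = 47.1275%

eta = 47.1275%


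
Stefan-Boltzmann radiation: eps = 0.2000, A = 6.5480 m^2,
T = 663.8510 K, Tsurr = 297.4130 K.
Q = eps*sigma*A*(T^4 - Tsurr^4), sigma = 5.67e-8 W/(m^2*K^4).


T^4 = 1.9421e+11
Tsurr^4 = 7.8242e+09
Q = 0.2000 * 5.67e-8 * 6.5480 * 1.8639e+11 = 13840.3119 W

13840.3119 W


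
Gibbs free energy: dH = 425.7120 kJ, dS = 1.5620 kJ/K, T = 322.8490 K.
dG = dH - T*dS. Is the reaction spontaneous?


T*dS = 322.8490 * 1.5620 = 504.2901 kJ
dG = 425.7120 - 504.2901 = -78.5781 kJ (spontaneous)

dG = -78.5781 kJ, spontaneous


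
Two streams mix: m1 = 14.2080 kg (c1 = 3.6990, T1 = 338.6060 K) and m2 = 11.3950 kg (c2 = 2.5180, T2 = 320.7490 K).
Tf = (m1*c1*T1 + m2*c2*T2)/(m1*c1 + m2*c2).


num = 26998.6970
den = 81.2480
Tf = 332.2998 K

332.2998 K


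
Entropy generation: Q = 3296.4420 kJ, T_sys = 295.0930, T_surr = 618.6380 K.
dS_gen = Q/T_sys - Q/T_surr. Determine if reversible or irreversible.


dS_sys = 3296.4420/295.0930 = 11.1709 kJ/K
dS_surr = -3296.4420/618.6380 = -5.3285 kJ/K
dS_gen = 11.1709 - 5.3285 = 5.8423 kJ/K (irreversible)

dS_gen = 5.8423 kJ/K, irreversible


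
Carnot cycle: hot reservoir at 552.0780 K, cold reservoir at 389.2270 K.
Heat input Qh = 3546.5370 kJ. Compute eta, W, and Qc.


eta = 1 - 389.2270/552.0780 = 0.2950
W = 0.2950 * 3546.5370 = 1046.1513 kJ
Qc = 3546.5370 - 1046.1513 = 2500.3857 kJ

eta = 29.4978%, W = 1046.1513 kJ, Qc = 2500.3857 kJ


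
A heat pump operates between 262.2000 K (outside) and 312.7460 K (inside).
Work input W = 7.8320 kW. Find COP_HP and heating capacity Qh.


COP = 312.7460 / 50.5460 = 6.1874
Qh = 6.1874 * 7.8320 = 48.4594 kW

COP = 6.1874, Qh = 48.4594 kW


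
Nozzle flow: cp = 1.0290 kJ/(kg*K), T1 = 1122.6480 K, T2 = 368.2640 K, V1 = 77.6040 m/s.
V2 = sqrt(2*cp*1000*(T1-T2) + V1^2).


dT = 754.3840 K
2*cp*1000*dT = 1552522.2720
V1^2 = 6022.3808
V2 = sqrt(1558544.6528) = 1248.4169 m/s

1248.4169 m/s


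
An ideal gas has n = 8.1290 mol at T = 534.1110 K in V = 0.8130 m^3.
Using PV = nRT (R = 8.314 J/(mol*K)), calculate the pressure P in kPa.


P = nRT/V = 8.1290 * 8.314 * 534.1110 / 0.8130
= 36097.6281 / 0.8130 = 44400.5265 Pa = 44.4005 kPa

44.4005 kPa


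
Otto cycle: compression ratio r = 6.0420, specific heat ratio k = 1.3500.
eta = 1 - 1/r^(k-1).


r^(k-1) = 1.8768
eta = 1 - 1/1.8768 = 0.4672 = 46.7172%

46.7172%


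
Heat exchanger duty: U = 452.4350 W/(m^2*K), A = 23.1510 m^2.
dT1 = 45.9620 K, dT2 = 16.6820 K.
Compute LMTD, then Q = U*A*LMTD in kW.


LMTD = 28.8904 K
Q = 452.4350 * 23.1510 * 28.8904 = 302607.6032 W = 302.6076 kW

302.6076 kW


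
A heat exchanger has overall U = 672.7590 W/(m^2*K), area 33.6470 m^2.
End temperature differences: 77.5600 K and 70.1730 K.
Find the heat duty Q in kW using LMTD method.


LMTD = 73.8049 K
Q = 672.7590 * 33.6470 * 73.8049 = 1670671.4338 W = 1670.6714 kW

1670.6714 kW


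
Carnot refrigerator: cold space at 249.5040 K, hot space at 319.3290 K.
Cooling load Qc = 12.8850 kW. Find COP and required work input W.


COP = 249.5040 / 69.8250 = 3.5733
W = 12.8850 / 3.5733 = 3.6059 kW

COP = 3.5733, W = 3.6059 kW


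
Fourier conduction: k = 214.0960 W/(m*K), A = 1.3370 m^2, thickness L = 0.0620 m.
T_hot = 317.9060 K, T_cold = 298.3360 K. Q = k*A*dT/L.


dT = 19.5700 K
Q = 214.0960 * 1.3370 * 19.5700 / 0.0620 = 90352.2759 W

90352.2759 W


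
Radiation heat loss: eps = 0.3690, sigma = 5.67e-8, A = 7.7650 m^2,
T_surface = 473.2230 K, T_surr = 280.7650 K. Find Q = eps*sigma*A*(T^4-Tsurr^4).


T^4 = 5.0149e+10
Tsurr^4 = 6.2140e+09
Q = 0.3690 * 5.67e-8 * 7.7650 * 4.3935e+10 = 7137.7722 W

7137.7722 W


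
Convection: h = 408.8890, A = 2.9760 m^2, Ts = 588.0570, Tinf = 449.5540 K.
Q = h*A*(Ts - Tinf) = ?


dT = 138.5030 K
Q = 408.8890 * 2.9760 * 138.5030 = 168537.8830 W

168537.8830 W


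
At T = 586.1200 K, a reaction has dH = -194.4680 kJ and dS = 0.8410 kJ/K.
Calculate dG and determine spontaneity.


T*dS = 586.1200 * 0.8410 = 492.9269 kJ
dG = -194.4680 - 492.9269 = -687.3949 kJ (spontaneous)

dG = -687.3949 kJ, spontaneous


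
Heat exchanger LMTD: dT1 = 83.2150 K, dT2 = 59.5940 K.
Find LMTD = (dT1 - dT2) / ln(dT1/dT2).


dT1/dT2 = 1.3964
ln(dT1/dT2) = 0.3339
LMTD = 23.6210 / 0.3339 = 70.7485 K

70.7485 K


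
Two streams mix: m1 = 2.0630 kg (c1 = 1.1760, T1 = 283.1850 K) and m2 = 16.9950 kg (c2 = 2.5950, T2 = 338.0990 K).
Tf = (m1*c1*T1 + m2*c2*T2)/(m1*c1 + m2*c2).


num = 15597.8823
den = 46.5281
Tf = 335.2357 K

335.2357 K


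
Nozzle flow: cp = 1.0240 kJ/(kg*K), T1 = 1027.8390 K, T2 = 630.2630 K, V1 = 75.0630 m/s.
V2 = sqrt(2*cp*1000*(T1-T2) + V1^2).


dT = 397.5760 K
2*cp*1000*dT = 814235.6480
V1^2 = 5634.4540
V2 = sqrt(819870.1020) = 905.4668 m/s

905.4668 m/s


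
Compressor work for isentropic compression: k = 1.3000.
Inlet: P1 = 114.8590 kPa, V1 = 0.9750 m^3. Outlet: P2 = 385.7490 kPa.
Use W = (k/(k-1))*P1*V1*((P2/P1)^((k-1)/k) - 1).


(k-1)/k = 0.2308
(P2/P1)^exp = 1.3226
W = 4.3333 * 114.8590 * 0.9750 * (1.3226 - 1) = 156.5339 kJ

156.5339 kJ


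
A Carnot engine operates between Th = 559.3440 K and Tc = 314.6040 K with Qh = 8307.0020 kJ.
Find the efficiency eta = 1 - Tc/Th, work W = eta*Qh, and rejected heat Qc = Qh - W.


eta = 1 - 314.6040/559.3440 = 0.4375
W = 0.4375 * 8307.0020 = 3634.7144 kJ
Qc = 8307.0020 - 3634.7144 = 4672.2876 kJ

eta = 43.7548%, W = 3634.7144 kJ, Qc = 4672.2876 kJ


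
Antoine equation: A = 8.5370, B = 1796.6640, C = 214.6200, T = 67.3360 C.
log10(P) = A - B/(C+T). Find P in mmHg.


C+T = 281.9560
B/(C+T) = 6.3721
log10(P) = 8.5370 - 6.3721 = 2.1649
P = 10^2.1649 = 146.1695 mmHg

146.1695 mmHg


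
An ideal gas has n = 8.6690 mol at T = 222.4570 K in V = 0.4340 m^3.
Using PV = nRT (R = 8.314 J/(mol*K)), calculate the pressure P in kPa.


P = nRT/V = 8.6690 * 8.314 * 222.4570 / 0.4340
= 16033.3805 / 0.4340 = 36943.2730 Pa = 36.9433 kPa

36.9433 kPa


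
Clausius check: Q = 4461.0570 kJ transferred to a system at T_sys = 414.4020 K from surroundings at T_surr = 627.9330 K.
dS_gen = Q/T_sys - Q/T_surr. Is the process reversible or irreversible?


dS_sys = 4461.0570/414.4020 = 10.7650 kJ/K
dS_surr = -4461.0570/627.9330 = -7.1044 kJ/K
dS_gen = 10.7650 - 7.1044 = 3.6607 kJ/K (irreversible)

dS_gen = 3.6607 kJ/K, irreversible


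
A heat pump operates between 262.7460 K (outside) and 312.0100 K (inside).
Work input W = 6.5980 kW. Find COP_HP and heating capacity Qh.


COP = 312.0100 / 49.2640 = 6.3334
Qh = 6.3334 * 6.5980 = 41.7880 kW

COP = 6.3334, Qh = 41.7880 kW


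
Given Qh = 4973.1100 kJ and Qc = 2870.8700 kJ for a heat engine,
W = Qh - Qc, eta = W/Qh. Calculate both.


W = 4973.1100 - 2870.8700 = 2102.2400 kJ
eta = 2102.2400 / 4973.1100 = 0.4227 = 42.2721%

W = 2102.2400 kJ, eta = 42.2721%


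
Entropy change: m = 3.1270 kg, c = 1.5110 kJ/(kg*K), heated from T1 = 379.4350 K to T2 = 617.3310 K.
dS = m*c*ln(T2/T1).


T2/T1 = 1.6270
ln(T2/T1) = 0.4867
dS = 3.1270 * 1.5110 * 0.4867 = 2.2997 kJ/K

2.2997 kJ/K


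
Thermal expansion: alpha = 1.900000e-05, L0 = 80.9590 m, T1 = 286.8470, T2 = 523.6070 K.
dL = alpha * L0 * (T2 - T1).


dT = 236.7600 K
dL = 1.900000e-05 * 80.9590 * 236.7600 = 0.364189 m
L_final = 81.323189 m

dL = 0.364189 m


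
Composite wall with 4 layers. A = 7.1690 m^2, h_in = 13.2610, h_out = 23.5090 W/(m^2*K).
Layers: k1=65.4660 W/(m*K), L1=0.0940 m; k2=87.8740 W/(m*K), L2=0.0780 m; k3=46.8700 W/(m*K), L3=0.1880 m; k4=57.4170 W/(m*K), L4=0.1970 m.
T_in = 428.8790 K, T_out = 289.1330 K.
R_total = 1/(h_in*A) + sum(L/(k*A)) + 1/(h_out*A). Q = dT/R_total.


R_conv_in = 1/(13.2610*7.1690) = 0.0105
R_1 = 0.0940/(65.4660*7.1690) = 0.0002
R_2 = 0.0780/(87.8740*7.1690) = 0.0001
R_3 = 0.1880/(46.8700*7.1690) = 0.0006
R_4 = 0.1970/(57.4170*7.1690) = 0.0005
R_conv_out = 1/(23.5090*7.1690) = 0.0059
R_total = 0.0178 K/W
Q = 139.7460 / 0.0178 = 7844.5411 W

R_total = 0.0178 K/W, Q = 7844.5411 W


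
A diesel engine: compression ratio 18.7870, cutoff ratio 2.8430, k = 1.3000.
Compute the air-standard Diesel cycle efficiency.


r^(k-1) = 2.4108
rc^k = 3.8896
eta = 0.4997 = 49.9714%

49.9714%


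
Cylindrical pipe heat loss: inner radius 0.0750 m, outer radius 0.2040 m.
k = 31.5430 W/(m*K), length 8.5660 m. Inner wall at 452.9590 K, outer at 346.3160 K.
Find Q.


dT = 106.6430 K
ln(ro/ri) = 1.0006
Q = 2*pi*31.5430*8.5660*106.6430 / 1.0006 = 180933.4868 W

180933.4868 W


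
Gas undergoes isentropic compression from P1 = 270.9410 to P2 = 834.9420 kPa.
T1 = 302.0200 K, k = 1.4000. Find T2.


(k-1)/k = 0.2857
(P2/P1)^exp = 1.3793
T2 = 302.0200 * 1.3793 = 416.5696 K

416.5696 K


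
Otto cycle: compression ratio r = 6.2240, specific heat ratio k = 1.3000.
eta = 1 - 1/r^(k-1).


r^(k-1) = 1.7307
eta = 1 - 1/1.7307 = 0.4222 = 42.2198%

42.2198%


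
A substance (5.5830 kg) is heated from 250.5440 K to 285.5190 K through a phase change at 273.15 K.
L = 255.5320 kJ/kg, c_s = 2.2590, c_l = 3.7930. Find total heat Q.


Q1 (sensible, solid) = 5.5830 * 2.2590 * 22.6060 = 285.1068 kJ
Q2 (latent) = 5.5830 * 255.5320 = 1426.6352 kJ
Q3 (sensible, liquid) = 5.5830 * 3.7930 * 12.3690 = 261.9299 kJ
Q_total = 1973.6718 kJ

1973.6718 kJ


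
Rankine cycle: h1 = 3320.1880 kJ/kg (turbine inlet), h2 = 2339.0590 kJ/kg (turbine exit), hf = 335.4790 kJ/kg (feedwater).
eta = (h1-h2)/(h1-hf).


W = 981.1290 kJ/kg
Q_in = 2984.7090 kJ/kg
eta = 0.3287 = 32.8718%

eta = 32.8718%


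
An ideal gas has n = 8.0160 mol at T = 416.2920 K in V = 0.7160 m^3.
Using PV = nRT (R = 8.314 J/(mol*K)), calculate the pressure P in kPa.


P = nRT/V = 8.0160 * 8.314 * 416.2920 / 0.7160
= 27743.7903 / 0.7160 = 38748.3105 Pa = 38.7483 kPa

38.7483 kPa


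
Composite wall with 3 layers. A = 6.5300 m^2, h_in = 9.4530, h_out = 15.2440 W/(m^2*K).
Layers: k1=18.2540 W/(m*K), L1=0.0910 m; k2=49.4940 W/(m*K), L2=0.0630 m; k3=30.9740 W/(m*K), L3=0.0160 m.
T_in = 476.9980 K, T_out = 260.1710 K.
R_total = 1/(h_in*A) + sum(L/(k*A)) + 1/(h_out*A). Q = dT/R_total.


R_conv_in = 1/(9.4530*6.5300) = 0.0162
R_1 = 0.0910/(18.2540*6.5300) = 0.0008
R_2 = 0.0630/(49.4940*6.5300) = 0.0002
R_3 = 0.0160/(30.9740*6.5300) = 7.9106e-05
R_conv_out = 1/(15.2440*6.5300) = 0.0100
R_total = 0.0273 K/W
Q = 216.8270 / 0.0273 = 7947.2065 W

R_total = 0.0273 K/W, Q = 7947.2065 W


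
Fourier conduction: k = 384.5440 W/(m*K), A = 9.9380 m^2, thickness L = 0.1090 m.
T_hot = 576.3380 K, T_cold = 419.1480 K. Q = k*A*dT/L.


dT = 157.1900 K
Q = 384.5440 * 9.9380 * 157.1900 / 0.1090 = 5511165.4346 W

5511165.4346 W


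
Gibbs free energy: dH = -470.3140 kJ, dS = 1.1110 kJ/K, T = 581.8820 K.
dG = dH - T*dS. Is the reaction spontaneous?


T*dS = 581.8820 * 1.1110 = 646.4709 kJ
dG = -470.3140 - 646.4709 = -1116.7849 kJ (spontaneous)

dG = -1116.7849 kJ, spontaneous


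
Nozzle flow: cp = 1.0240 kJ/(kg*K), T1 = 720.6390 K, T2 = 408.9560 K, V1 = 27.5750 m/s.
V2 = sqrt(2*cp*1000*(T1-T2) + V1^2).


dT = 311.6830 K
2*cp*1000*dT = 638326.7840
V1^2 = 760.3806
V2 = sqrt(639087.1646) = 799.4293 m/s

799.4293 m/s


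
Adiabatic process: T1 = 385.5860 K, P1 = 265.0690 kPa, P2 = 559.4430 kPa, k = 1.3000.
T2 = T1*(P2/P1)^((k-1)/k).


(k-1)/k = 0.2308
(P2/P1)^exp = 1.1881
T2 = 385.5860 * 1.1881 = 458.1230 K

458.1230 K


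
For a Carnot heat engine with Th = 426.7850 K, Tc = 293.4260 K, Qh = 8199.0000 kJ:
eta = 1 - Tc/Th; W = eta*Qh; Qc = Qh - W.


eta = 1 - 293.4260/426.7850 = 0.3125
W = 0.3125 * 8199.0000 = 2561.9702 kJ
Qc = 8199.0000 - 2561.9702 = 5637.0298 kJ

eta = 31.2473%, W = 2561.9702 kJ, Qc = 5637.0298 kJ


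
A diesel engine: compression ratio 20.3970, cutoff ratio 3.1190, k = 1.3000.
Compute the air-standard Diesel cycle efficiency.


r^(k-1) = 2.4710
rc^k = 4.3875
eta = 0.5023 = 50.2333%

50.2333%


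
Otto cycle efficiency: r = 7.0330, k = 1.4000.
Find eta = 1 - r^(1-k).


r^(k-1) = 2.1820
eta = 1 - 1/2.1820 = 0.5417 = 54.1706%

54.1706%


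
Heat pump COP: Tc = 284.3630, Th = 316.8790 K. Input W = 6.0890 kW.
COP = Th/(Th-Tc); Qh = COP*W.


COP = 316.8790 / 32.5160 = 9.7453
Qh = 9.7453 * 6.0890 = 59.3393 kW

COP = 9.7453, Qh = 59.3393 kW


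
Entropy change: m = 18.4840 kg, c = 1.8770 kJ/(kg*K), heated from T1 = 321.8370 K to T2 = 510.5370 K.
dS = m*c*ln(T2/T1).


T2/T1 = 1.5863
ln(T2/T1) = 0.4614
dS = 18.4840 * 1.8770 * 0.4614 = 16.0086 kJ/K

16.0086 kJ/K


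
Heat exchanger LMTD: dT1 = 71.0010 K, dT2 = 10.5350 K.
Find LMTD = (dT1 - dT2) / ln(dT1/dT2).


dT1/dT2 = 6.7395
ln(dT1/dT2) = 1.9080
LMTD = 60.4660 / 1.9080 = 31.6909 K

31.6909 K


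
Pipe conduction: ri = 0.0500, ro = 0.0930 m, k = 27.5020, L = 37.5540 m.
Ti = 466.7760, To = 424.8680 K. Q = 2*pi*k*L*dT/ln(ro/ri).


dT = 41.9080 K
ln(ro/ri) = 0.6206
Q = 2*pi*27.5020*37.5540*41.9080 / 0.6206 = 438229.8601 W

438229.8601 W


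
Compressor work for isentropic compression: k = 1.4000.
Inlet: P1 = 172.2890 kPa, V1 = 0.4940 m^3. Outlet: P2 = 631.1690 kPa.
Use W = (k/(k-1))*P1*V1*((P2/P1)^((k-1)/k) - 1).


(k-1)/k = 0.2857
(P2/P1)^exp = 1.4491
W = 3.5000 * 172.2890 * 0.4940 * (1.4491 - 1) = 133.7938 kJ

133.7938 kJ


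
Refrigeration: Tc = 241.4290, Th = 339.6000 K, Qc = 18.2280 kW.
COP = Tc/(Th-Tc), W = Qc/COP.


COP = 241.4290 / 98.1710 = 2.4593
W = 18.2280 / 2.4593 = 7.4120 kW

COP = 2.4593, W = 7.4120 kW


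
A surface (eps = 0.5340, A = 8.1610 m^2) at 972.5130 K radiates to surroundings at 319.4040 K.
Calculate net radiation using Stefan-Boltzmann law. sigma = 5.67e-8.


T^4 = 8.9450e+11
Tsurr^4 = 1.0408e+10
Q = 0.5340 * 5.67e-8 * 8.1610 * 8.8409e+11 = 218457.2972 W

218457.2972 W


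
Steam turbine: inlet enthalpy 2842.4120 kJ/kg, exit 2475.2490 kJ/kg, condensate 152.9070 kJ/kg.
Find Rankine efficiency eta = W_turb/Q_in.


W = 367.1630 kJ/kg
Q_in = 2689.5050 kJ/kg
eta = 0.1365 = 13.6517%

eta = 13.6517%


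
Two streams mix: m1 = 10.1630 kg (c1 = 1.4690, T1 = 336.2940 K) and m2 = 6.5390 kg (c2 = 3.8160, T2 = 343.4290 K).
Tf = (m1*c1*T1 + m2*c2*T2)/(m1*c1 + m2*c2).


num = 13590.2068
den = 39.8823
Tf = 340.7581 K

340.7581 K


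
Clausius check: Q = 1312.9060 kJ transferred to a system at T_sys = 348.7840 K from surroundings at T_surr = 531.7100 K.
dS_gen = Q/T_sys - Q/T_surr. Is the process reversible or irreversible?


dS_sys = 1312.9060/348.7840 = 3.7642 kJ/K
dS_surr = -1312.9060/531.7100 = -2.4692 kJ/K
dS_gen = 3.7642 - 2.4692 = 1.2950 kJ/K (irreversible)

dS_gen = 1.2950 kJ/K, irreversible


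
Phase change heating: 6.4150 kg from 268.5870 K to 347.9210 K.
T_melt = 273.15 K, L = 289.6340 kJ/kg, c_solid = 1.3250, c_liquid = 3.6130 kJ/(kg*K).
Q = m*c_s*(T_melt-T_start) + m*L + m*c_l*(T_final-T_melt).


Q1 (sensible, solid) = 6.4150 * 1.3250 * 4.5630 = 38.7849 kJ
Q2 (latent) = 6.4150 * 289.6340 = 1858.0021 kJ
Q3 (sensible, liquid) = 6.4150 * 3.6130 * 74.7710 = 1732.9970 kJ
Q_total = 3629.7840 kJ

3629.7840 kJ


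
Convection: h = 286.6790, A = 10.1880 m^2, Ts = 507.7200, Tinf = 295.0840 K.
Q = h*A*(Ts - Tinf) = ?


dT = 212.6360 K
Q = 286.6790 * 10.1880 * 212.6360 = 621042.9143 W

621042.9143 W


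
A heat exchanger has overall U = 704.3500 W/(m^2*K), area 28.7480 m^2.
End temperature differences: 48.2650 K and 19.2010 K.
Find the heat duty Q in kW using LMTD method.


LMTD = 31.5315 K
Q = 704.3500 * 28.7480 * 31.5315 = 638470.8585 W = 638.4709 kW

638.4709 kW


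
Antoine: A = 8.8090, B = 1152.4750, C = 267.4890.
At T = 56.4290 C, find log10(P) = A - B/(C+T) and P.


C+T = 323.9180
B/(C+T) = 3.5579
log10(P) = 8.8090 - 3.5579 = 5.2511
P = 10^5.2511 = 178269.8641 mmHg

178269.8641 mmHg


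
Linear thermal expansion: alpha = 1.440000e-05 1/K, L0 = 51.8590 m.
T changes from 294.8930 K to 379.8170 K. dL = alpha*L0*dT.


dT = 84.9240 K
dL = 1.440000e-05 * 51.8590 * 84.9240 = 0.063419 m
L_final = 51.922419 m

dL = 0.063419 m


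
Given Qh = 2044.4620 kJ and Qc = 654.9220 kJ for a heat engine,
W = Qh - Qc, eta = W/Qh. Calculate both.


W = 2044.4620 - 654.9220 = 1389.5400 kJ
eta = 1389.5400 / 2044.4620 = 0.6797 = 67.9660%

W = 1389.5400 kJ, eta = 67.9660%


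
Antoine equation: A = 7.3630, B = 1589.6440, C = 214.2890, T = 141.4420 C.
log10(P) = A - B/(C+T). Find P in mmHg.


C+T = 355.7310
B/(C+T) = 4.4687
log10(P) = 7.3630 - 4.4687 = 2.8943
P = 10^2.8943 = 784.0274 mmHg

784.0274 mmHg


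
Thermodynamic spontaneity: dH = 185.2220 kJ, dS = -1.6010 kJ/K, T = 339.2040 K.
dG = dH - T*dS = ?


T*dS = 339.2040 * -1.6010 = -543.0656 kJ
dG = 185.2220 + 543.0656 = 728.2876 kJ (non-spontaneous)

dG = 728.2876 kJ, non-spontaneous


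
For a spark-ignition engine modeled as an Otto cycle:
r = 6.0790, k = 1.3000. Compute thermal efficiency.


r^(k-1) = 1.7185
eta = 1 - 1/1.7185 = 0.4181 = 41.8097%

41.8097%


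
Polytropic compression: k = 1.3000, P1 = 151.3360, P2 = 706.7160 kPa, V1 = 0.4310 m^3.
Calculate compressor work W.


(k-1)/k = 0.2308
(P2/P1)^exp = 1.4271
W = 4.3333 * 151.3360 * 0.4310 * (1.4271 - 1) = 120.7178 kJ

120.7178 kJ


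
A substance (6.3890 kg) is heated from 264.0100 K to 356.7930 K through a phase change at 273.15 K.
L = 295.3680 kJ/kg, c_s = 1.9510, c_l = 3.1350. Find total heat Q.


Q1 (sensible, solid) = 6.3890 * 1.9510 * 9.1400 = 113.9295 kJ
Q2 (latent) = 6.3890 * 295.3680 = 1887.1062 kJ
Q3 (sensible, liquid) = 6.3890 * 3.1350 * 83.6430 = 1675.3287 kJ
Q_total = 3676.3644 kJ

3676.3644 kJ


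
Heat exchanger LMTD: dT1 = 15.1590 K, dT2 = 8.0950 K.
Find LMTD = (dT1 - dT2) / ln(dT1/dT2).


dT1/dT2 = 1.8726
ln(dT1/dT2) = 0.6273
LMTD = 7.0640 / 0.6273 = 11.2601 K

11.2601 K


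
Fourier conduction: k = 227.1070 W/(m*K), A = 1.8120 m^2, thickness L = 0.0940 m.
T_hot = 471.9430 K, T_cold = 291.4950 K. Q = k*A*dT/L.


dT = 180.4480 K
Q = 227.1070 * 1.8120 * 180.4480 / 0.0940 = 789974.2461 W

789974.2461 W


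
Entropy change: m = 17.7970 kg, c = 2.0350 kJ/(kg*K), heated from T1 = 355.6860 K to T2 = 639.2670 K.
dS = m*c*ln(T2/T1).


T2/T1 = 1.7973
ln(T2/T1) = 0.5863
dS = 17.7970 * 2.0350 * 0.5863 = 21.2330 kJ/K

21.2330 kJ/K


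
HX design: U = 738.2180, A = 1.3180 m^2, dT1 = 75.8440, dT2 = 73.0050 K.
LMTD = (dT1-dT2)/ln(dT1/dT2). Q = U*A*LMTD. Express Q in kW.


LMTD = 74.4155 K
Q = 738.2180 * 1.3180 * 74.4155 = 72404.1227 W = 72.4041 kW

72.4041 kW


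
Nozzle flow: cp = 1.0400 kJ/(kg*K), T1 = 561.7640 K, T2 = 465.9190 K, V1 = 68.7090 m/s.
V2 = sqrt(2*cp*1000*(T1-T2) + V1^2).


dT = 95.8450 K
2*cp*1000*dT = 199357.6000
V1^2 = 4720.9267
V2 = sqrt(204078.5267) = 451.7505 m/s

451.7505 m/s


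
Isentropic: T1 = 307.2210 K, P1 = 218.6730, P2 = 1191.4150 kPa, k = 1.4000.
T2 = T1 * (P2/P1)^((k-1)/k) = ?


(k-1)/k = 0.2857
(P2/P1)^exp = 1.6232
T2 = 307.2210 * 1.6232 = 498.6699 K

498.6699 K


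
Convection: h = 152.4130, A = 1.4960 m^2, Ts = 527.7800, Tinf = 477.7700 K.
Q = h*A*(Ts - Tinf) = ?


dT = 50.0100 K
Q = 152.4130 * 1.4960 * 50.0100 = 11402.7725 W

11402.7725 W


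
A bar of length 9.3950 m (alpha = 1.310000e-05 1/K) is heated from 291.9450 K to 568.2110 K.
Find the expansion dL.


dT = 276.2660 K
dL = 1.310000e-05 * 9.3950 * 276.2660 = 0.034001 m
L_final = 9.429001 m

dL = 0.034001 m


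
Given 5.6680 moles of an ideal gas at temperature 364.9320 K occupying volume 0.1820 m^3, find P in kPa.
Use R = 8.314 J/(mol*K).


P = nRT/V = 5.6680 * 8.314 * 364.9320 / 0.1820
= 17196.9651 / 0.1820 = 94488.8190 Pa = 94.4888 kPa

94.4888 kPa


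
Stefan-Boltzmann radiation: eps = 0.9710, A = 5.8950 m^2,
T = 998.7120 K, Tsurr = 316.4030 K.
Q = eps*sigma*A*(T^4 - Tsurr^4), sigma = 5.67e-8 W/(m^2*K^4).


T^4 = 9.9486e+11
Tsurr^4 = 1.0022e+10
Q = 0.9710 * 5.67e-8 * 5.8950 * 9.8484e+11 = 319631.7470 W

319631.7470 W


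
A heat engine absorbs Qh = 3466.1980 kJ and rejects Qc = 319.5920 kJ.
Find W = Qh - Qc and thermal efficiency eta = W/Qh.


W = 3466.1980 - 319.5920 = 3146.6060 kJ
eta = 3146.6060 / 3466.1980 = 0.9078 = 90.7798%

W = 3146.6060 kJ, eta = 90.7798%


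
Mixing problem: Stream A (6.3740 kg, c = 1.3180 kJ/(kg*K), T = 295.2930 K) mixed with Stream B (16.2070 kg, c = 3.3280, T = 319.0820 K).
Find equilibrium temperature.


num = 19691.0291
den = 62.3378
Tf = 315.8761 K

315.8761 K


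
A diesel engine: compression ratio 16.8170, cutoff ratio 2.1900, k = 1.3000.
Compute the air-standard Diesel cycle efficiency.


r^(k-1) = 2.3320
rc^k = 2.7706
eta = 0.5092 = 50.9193%

50.9193%


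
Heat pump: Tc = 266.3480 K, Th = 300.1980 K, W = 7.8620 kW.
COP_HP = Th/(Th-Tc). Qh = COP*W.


COP = 300.1980 / 33.8500 = 8.8685
Qh = 8.8685 * 7.8620 = 69.7240 kW

COP = 8.8685, Qh = 69.7240 kW


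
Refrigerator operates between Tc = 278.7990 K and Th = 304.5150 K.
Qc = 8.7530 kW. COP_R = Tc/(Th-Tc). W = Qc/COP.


COP = 278.7990 / 25.7160 = 10.8415
W = 8.7530 / 10.8415 = 0.8074 kW

COP = 10.8415, W = 0.8074 kW


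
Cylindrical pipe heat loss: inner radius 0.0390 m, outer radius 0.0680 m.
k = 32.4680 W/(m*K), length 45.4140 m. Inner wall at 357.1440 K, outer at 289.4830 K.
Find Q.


dT = 67.6610 K
ln(ro/ri) = 0.5559
Q = 2*pi*32.4680*45.4140*67.6610 / 0.5559 = 1127537.2995 W

1127537.2995 W


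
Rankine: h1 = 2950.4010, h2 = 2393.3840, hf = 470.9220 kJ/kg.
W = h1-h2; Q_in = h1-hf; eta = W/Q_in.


W = 557.0170 kJ/kg
Q_in = 2479.4790 kJ/kg
eta = 0.2247 = 22.4651%

eta = 22.4651%


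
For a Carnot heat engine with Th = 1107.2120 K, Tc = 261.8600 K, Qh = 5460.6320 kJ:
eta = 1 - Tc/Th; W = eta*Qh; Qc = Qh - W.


eta = 1 - 261.8600/1107.2120 = 0.7635
W = 0.7635 * 5460.6320 = 4169.1710 kJ
Qc = 5460.6320 - 4169.1710 = 1291.4610 kJ

eta = 76.3496%, W = 4169.1710 kJ, Qc = 1291.4610 kJ


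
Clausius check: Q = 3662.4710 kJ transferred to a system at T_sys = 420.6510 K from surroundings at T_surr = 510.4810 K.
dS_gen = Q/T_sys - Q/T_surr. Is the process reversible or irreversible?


dS_sys = 3662.4710/420.6510 = 8.7067 kJ/K
dS_surr = -3662.4710/510.4810 = -7.1745 kJ/K
dS_gen = 8.7067 - 7.1745 = 1.5321 kJ/K (irreversible)

dS_gen = 1.5321 kJ/K, irreversible


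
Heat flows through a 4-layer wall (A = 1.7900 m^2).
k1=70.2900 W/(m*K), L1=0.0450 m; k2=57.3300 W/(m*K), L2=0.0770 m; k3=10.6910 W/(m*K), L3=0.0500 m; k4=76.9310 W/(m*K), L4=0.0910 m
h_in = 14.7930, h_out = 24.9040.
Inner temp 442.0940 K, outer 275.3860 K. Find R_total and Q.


R_conv_in = 1/(14.7930*1.7900) = 0.0378
R_1 = 0.0450/(70.2900*1.7900) = 0.0004
R_2 = 0.0770/(57.3300*1.7900) = 0.0008
R_3 = 0.0500/(10.6910*1.7900) = 0.0026
R_4 = 0.0910/(76.9310*1.7900) = 0.0007
R_conv_out = 1/(24.9040*1.7900) = 0.0224
R_total = 0.0646 K/W
Q = 166.7080 / 0.0646 = 2581.4508 W

R_total = 0.0646 K/W, Q = 2581.4508 W


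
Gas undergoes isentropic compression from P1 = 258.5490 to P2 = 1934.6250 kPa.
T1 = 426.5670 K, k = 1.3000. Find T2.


(k-1)/k = 0.2308
(P2/P1)^exp = 1.5911
T2 = 426.5670 * 1.5911 = 678.7221 K

678.7221 K


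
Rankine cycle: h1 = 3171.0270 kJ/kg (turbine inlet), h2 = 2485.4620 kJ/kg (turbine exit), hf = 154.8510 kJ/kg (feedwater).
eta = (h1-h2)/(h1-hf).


W = 685.5650 kJ/kg
Q_in = 3016.1760 kJ/kg
eta = 0.2273 = 22.7296%

eta = 22.7296%


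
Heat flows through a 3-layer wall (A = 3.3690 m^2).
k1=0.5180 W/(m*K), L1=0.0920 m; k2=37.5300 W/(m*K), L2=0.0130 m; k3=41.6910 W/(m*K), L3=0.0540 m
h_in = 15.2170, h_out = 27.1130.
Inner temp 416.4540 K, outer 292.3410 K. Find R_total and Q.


R_conv_in = 1/(15.2170*3.3690) = 0.0195
R_1 = 0.0920/(0.5180*3.3690) = 0.0527
R_2 = 0.0130/(37.5300*3.3690) = 0.0001
R_3 = 0.0540/(41.6910*3.3690) = 0.0004
R_conv_out = 1/(27.1130*3.3690) = 0.0109
R_total = 0.0837 K/W
Q = 124.1130 / 0.0837 = 1483.5620 W

R_total = 0.0837 K/W, Q = 1483.5620 W


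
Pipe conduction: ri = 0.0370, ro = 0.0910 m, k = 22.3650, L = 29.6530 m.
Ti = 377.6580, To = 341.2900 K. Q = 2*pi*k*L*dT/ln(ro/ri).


dT = 36.3680 K
ln(ro/ri) = 0.8999
Q = 2*pi*22.3650*29.6530*36.3680 / 0.8999 = 168392.4060 W

168392.4060 W


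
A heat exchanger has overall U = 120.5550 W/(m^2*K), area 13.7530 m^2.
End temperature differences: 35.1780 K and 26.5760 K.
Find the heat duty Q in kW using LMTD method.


LMTD = 30.6763 K
Q = 120.5550 * 13.7530 * 30.6763 = 50861.0118 W = 50.8610 kW

50.8610 kW


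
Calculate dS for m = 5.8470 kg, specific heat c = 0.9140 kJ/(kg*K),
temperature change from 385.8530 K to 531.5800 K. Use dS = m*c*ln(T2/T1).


T2/T1 = 1.3777
ln(T2/T1) = 0.3204
dS = 5.8470 * 0.9140 * 0.3204 = 1.7123 kJ/K

1.7123 kJ/K


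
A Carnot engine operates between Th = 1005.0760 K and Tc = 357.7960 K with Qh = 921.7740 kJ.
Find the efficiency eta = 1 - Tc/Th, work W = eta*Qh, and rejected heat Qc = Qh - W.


eta = 1 - 357.7960/1005.0760 = 0.6440
W = 0.6440 * 921.7740 = 593.6326 kJ
Qc = 921.7740 - 593.6326 = 328.1414 kJ

eta = 64.4011%, W = 593.6326 kJ, Qc = 328.1414 kJ


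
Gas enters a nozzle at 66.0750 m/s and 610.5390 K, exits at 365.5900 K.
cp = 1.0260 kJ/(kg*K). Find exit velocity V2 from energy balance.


dT = 244.9490 K
2*cp*1000*dT = 502635.3480
V1^2 = 4365.9056
V2 = sqrt(507001.2536) = 712.0402 m/s

712.0402 m/s


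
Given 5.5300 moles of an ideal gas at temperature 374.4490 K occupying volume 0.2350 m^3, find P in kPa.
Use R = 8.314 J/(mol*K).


P = nRT/V = 5.5300 * 8.314 * 374.4490 / 0.2350
= 17215.8245 / 0.2350 = 73258.8276 Pa = 73.2588 kPa

73.2588 kPa


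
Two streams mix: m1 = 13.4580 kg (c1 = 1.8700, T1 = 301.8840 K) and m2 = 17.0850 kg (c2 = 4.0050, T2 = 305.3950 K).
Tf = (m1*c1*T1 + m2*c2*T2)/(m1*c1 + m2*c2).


num = 28494.1343
den = 93.5919
Tf = 304.4509 K

304.4509 K


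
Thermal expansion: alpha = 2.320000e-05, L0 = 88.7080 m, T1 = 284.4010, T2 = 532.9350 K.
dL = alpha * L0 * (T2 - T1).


dT = 248.5340 K
dL = 2.320000e-05 * 88.7080 * 248.5340 = 0.511489 m
L_final = 89.219489 m

dL = 0.511489 m


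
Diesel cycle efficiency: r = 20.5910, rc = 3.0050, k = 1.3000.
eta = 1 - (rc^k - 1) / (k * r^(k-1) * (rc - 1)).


r^(k-1) = 2.4780
rc^k = 4.1802
eta = 0.5076 = 50.7627%

50.7627%


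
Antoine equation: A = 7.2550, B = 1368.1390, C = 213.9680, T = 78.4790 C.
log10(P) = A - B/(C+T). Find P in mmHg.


C+T = 292.4470
B/(C+T) = 4.6782
log10(P) = 7.2550 - 4.6782 = 2.5768
P = 10^2.5768 = 377.3584 mmHg

377.3584 mmHg


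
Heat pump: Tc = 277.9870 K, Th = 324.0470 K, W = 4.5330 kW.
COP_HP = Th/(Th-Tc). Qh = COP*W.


COP = 324.0470 / 46.0600 = 7.0353
Qh = 7.0353 * 4.5330 = 31.8911 kW

COP = 7.0353, Qh = 31.8911 kW


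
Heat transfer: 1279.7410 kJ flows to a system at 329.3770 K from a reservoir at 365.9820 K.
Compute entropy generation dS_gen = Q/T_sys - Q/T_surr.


dS_sys = 1279.7410/329.3770 = 3.8853 kJ/K
dS_surr = -1279.7410/365.9820 = -3.4967 kJ/K
dS_gen = 3.8853 - 3.4967 = 0.3886 kJ/K (irreversible)

dS_gen = 0.3886 kJ/K, irreversible


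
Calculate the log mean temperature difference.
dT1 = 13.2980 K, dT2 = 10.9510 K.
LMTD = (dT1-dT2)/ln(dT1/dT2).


dT1/dT2 = 1.2143
ln(dT1/dT2) = 0.1942
LMTD = 2.3470 / 0.1942 = 12.0865 K

12.0865 K


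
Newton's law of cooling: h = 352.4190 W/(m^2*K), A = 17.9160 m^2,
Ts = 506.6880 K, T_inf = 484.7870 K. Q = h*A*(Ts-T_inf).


dT = 21.9010 K
Q = 352.4190 * 17.9160 * 21.9010 = 138281.5737 W

138281.5737 W


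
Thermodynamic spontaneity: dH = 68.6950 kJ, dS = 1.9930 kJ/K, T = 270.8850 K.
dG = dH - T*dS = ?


T*dS = 270.8850 * 1.9930 = 539.8738 kJ
dG = 68.6950 - 539.8738 = -471.1788 kJ (spontaneous)

dG = -471.1788 kJ, spontaneous


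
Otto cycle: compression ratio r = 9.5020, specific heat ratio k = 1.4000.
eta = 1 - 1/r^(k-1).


r^(k-1) = 2.4611
eta = 1 - 1/2.4611 = 0.5937 = 59.3675%

59.3675%


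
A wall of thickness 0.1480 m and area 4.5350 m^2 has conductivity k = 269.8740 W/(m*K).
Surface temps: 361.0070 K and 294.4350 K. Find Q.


dT = 66.5720 K
Q = 269.8740 * 4.5350 * 66.5720 / 0.1480 = 550513.8209 W

550513.8209 W


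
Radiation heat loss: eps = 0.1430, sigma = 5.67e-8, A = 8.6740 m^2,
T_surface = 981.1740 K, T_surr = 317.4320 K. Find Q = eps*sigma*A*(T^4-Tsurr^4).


T^4 = 9.2680e+11
Tsurr^4 = 1.0153e+10
Q = 0.1430 * 5.67e-8 * 8.6740 * 9.1664e+11 = 64467.1723 W

64467.1723 W


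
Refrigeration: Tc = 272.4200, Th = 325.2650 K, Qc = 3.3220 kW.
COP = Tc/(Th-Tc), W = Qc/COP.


COP = 272.4200 / 52.8450 = 5.1551
W = 3.3220 / 5.1551 = 0.6444 kW

COP = 5.1551, W = 0.6444 kW


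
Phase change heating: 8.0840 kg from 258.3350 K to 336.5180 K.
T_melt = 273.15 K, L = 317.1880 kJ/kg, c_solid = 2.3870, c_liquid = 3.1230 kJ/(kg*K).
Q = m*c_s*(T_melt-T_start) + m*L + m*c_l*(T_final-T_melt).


Q1 (sensible, solid) = 8.0840 * 2.3870 * 14.8150 = 285.8778 kJ
Q2 (latent) = 8.0840 * 317.1880 = 2564.1478 kJ
Q3 (sensible, liquid) = 8.0840 * 3.1230 * 63.3680 = 1599.8096 kJ
Q_total = 4449.8351 kJ

4449.8351 kJ


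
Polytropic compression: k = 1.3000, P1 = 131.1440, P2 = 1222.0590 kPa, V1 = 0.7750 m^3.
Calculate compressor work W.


(k-1)/k = 0.2308
(P2/P1)^exp = 1.6738
W = 4.3333 * 131.1440 * 0.7750 * (1.6738 - 1) = 296.7435 kJ

296.7435 kJ


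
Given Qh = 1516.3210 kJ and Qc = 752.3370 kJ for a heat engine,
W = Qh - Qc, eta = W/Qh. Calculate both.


W = 1516.3210 - 752.3370 = 763.9840 kJ
eta = 763.9840 / 1516.3210 = 0.5038 = 50.3841%

W = 763.9840 kJ, eta = 50.3841%


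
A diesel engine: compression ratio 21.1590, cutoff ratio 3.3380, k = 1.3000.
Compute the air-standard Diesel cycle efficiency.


r^(k-1) = 2.4983
rc^k = 4.7922
eta = 0.5006 = 50.0597%

50.0597%


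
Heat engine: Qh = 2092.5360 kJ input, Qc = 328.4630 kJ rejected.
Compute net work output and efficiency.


W = 2092.5360 - 328.4630 = 1764.0730 kJ
eta = 1764.0730 / 2092.5360 = 0.8430 = 84.3031%

W = 1764.0730 kJ, eta = 84.3031%


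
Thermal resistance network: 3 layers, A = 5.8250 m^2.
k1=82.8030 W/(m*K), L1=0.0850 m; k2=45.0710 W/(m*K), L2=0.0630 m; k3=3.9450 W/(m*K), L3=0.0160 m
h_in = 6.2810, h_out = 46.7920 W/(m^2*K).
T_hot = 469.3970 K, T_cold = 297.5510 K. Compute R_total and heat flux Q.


R_conv_in = 1/(6.2810*5.8250) = 0.0273
R_1 = 0.0850/(82.8030*5.8250) = 0.0002
R_2 = 0.0630/(45.0710*5.8250) = 0.0002
R_3 = 0.0160/(3.9450*5.8250) = 0.0007
R_conv_out = 1/(46.7920*5.8250) = 0.0037
R_total = 0.0321 K/W
Q = 171.8460 / 0.0321 = 5351.1946 W

R_total = 0.0321 K/W, Q = 5351.1946 W


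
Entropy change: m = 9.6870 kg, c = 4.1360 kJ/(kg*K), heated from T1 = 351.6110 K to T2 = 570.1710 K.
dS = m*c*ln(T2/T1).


T2/T1 = 1.6216
ln(T2/T1) = 0.4834
dS = 9.6870 * 4.1360 * 0.4834 = 19.3681 kJ/K

19.3681 kJ/K


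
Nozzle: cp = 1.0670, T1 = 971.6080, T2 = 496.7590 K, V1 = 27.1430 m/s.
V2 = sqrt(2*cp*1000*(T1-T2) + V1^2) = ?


dT = 474.8490 K
2*cp*1000*dT = 1013327.7660
V1^2 = 736.7424
V2 = sqrt(1014064.5084) = 1007.0077 m/s

1007.0077 m/s


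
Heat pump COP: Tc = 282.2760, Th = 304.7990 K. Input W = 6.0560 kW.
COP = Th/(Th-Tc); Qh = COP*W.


COP = 304.7990 / 22.5230 = 13.5328
Qh = 13.5328 * 6.0560 = 81.9546 kW

COP = 13.5328, Qh = 81.9546 kW


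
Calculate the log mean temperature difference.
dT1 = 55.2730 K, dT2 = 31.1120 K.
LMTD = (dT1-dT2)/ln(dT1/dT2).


dT1/dT2 = 1.7766
ln(dT1/dT2) = 0.5747
LMTD = 24.1610 / 0.5747 = 42.0417 K

42.0417 K


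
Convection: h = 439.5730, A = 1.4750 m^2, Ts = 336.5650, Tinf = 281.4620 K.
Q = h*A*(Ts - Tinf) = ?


dT = 55.1030 K
Q = 439.5730 * 1.4750 * 55.1030 = 35727.1418 W

35727.1418 W


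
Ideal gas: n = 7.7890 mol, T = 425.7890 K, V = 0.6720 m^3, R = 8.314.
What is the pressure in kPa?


P = nRT/V = 7.7890 * 8.314 * 425.7890 / 0.6720
= 27573.1359 / 0.6720 = 41031.4522 Pa = 41.0315 kPa

41.0315 kPa


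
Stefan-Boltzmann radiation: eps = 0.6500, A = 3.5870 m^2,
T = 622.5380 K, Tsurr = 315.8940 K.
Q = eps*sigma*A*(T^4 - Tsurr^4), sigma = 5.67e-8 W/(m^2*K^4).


T^4 = 1.5020e+11
Tsurr^4 = 9.9578e+09
Q = 0.6500 * 5.67e-8 * 3.5870 * 1.4024e+11 = 18539.5603 W

18539.5603 W


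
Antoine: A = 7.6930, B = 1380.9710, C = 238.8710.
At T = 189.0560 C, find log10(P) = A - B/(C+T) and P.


C+T = 427.9270
B/(C+T) = 3.2271
log10(P) = 7.6930 - 3.2271 = 4.4659
P = 10^4.4659 = 29233.5679 mmHg

29233.5679 mmHg


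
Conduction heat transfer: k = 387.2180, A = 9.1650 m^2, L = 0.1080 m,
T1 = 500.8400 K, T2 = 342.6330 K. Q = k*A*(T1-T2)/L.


dT = 158.2070 K
Q = 387.2180 * 9.1650 * 158.2070 / 0.1080 = 5198642.4243 W

5198642.4243 W


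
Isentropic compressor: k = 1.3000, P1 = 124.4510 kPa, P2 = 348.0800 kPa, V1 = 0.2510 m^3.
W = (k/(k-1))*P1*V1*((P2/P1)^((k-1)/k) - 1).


(k-1)/k = 0.2308
(P2/P1)^exp = 1.2679
W = 4.3333 * 124.4510 * 0.2510 * (1.2679 - 1) = 36.2614 kJ

36.2614 kJ


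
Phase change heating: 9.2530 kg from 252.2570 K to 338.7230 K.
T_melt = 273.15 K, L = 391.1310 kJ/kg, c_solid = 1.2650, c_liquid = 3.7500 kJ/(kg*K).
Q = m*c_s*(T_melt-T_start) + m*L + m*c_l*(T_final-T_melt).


Q1 (sensible, solid) = 9.2530 * 1.2650 * 20.8930 = 244.5535 kJ
Q2 (latent) = 9.2530 * 391.1310 = 3619.1351 kJ
Q3 (sensible, liquid) = 9.2530 * 3.7500 * 65.5730 = 2275.3011 kJ
Q_total = 6138.9898 kJ

6138.9898 kJ


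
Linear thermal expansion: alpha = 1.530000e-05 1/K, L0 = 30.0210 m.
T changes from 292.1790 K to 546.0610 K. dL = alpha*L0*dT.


dT = 253.8820 K
dL = 1.530000e-05 * 30.0210 * 253.8820 = 0.116613 m
L_final = 30.137613 m

dL = 0.116613 m


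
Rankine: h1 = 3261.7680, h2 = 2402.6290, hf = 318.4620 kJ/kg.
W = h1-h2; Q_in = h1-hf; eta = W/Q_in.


W = 859.1390 kJ/kg
Q_in = 2943.3060 kJ/kg
eta = 0.2919 = 29.1896%

eta = 29.1896%


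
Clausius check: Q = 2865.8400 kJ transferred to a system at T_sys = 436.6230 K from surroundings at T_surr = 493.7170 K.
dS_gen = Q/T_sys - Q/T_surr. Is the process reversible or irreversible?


dS_sys = 2865.8400/436.6230 = 6.5636 kJ/K
dS_surr = -2865.8400/493.7170 = -5.8046 kJ/K
dS_gen = 6.5636 - 5.8046 = 0.7590 kJ/K (irreversible)

dS_gen = 0.7590 kJ/K, irreversible


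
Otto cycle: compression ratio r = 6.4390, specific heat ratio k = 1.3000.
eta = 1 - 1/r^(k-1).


r^(k-1) = 1.7484
eta = 1 - 1/1.7484 = 0.4281 = 42.8055%

42.8055%


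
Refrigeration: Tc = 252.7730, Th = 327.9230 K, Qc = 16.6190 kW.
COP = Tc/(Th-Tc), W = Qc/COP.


COP = 252.7730 / 75.1500 = 3.3636
W = 16.6190 / 3.3636 = 4.9409 kW

COP = 3.3636, W = 4.9409 kW


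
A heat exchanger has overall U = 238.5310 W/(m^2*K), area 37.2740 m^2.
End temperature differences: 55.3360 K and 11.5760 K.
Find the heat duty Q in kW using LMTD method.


LMTD = 27.9708 K
Q = 238.5310 * 37.2740 * 27.9708 = 248688.3462 W = 248.6883 kW

248.6883 kW


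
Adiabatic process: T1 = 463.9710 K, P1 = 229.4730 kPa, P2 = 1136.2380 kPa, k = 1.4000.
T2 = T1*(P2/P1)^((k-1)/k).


(k-1)/k = 0.2857
(P2/P1)^exp = 1.5794
T2 = 463.9710 * 1.5794 = 732.8031 K

732.8031 K


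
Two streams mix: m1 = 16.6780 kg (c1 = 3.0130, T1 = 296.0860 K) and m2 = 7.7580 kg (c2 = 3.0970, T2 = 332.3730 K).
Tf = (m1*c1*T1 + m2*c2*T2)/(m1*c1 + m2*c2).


num = 22864.3310
den = 74.2773
Tf = 307.8238 K

307.8238 K


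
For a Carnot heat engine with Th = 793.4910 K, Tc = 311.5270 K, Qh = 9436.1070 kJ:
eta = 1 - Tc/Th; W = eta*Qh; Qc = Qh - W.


eta = 1 - 311.5270/793.4910 = 0.6074
W = 0.6074 * 9436.1070 = 5731.4625 kJ
Qc = 9436.1070 - 5731.4625 = 3704.6445 kJ

eta = 60.7397%, W = 5731.4625 kJ, Qc = 3704.6445 kJ


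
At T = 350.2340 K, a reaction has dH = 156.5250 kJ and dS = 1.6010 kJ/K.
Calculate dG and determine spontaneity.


T*dS = 350.2340 * 1.6010 = 560.7246 kJ
dG = 156.5250 - 560.7246 = -404.1996 kJ (spontaneous)

dG = -404.1996 kJ, spontaneous


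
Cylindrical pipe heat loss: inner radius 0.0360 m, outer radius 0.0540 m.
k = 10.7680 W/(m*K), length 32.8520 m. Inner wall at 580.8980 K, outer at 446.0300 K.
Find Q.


dT = 134.8680 K
ln(ro/ri) = 0.4055
Q = 2*pi*10.7680*32.8520*134.8680 / 0.4055 = 739319.4968 W

739319.4968 W


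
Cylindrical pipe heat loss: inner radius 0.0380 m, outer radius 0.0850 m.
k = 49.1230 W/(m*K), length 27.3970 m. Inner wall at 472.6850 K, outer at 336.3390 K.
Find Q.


dT = 136.3460 K
ln(ro/ri) = 0.8051
Q = 2*pi*49.1230*27.3970*136.3460 / 0.8051 = 1432119.1861 W

1432119.1861 W


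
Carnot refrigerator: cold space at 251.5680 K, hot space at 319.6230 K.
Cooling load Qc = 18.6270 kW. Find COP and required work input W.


COP = 251.5680 / 68.0550 = 3.6965
W = 18.6270 / 3.6965 = 5.0390 kW

COP = 3.6965, W = 5.0390 kW


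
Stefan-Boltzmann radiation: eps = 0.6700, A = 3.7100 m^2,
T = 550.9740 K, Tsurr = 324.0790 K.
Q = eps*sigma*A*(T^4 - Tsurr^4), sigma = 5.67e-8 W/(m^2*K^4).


T^4 = 9.2156e+10
Tsurr^4 = 1.1031e+10
Q = 0.6700 * 5.67e-8 * 3.7100 * 8.1125e+10 = 11433.7564 W

11433.7564 W


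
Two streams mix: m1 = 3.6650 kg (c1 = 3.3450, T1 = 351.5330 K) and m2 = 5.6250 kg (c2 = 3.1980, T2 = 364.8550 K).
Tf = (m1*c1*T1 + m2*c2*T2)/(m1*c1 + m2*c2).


num = 10872.8778
den = 30.2482
Tf = 359.4557 K

359.4557 K


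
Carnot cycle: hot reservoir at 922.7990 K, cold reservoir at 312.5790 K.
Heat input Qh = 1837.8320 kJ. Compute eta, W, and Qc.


eta = 1 - 312.5790/922.7990 = 0.6613
W = 0.6613 * 1837.8320 = 1215.3046 kJ
Qc = 1837.8320 - 1215.3046 = 622.5274 kJ

eta = 66.1271%, W = 1215.3046 kJ, Qc = 622.5274 kJ


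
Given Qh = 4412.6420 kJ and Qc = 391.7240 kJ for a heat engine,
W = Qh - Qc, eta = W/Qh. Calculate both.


W = 4412.6420 - 391.7240 = 4020.9180 kJ
eta = 4020.9180 / 4412.6420 = 0.9112 = 91.1227%

W = 4020.9180 kJ, eta = 91.1227%


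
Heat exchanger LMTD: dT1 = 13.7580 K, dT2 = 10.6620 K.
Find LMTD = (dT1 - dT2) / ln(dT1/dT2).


dT1/dT2 = 1.2904
ln(dT1/dT2) = 0.2549
LMTD = 3.0960 / 0.2549 = 12.1443 K

12.1443 K


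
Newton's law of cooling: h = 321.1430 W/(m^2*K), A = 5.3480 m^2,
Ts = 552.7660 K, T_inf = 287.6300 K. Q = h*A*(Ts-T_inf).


dT = 265.1360 K
Q = 321.1430 * 5.3480 * 265.1360 = 455363.8588 W

455363.8588 W


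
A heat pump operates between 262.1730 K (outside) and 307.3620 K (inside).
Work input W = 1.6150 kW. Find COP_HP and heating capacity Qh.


COP = 307.3620 / 45.1890 = 6.8017
Qh = 6.8017 * 1.6150 = 10.9847 kW

COP = 6.8017, Qh = 10.9847 kW


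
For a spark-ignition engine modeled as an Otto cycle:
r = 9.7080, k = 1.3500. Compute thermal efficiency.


r^(k-1) = 2.2156
eta = 1 - 1/2.2156 = 0.5487 = 54.8659%

54.8659%


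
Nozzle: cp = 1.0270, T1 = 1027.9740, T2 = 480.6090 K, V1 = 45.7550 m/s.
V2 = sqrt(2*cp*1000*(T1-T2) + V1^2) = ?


dT = 547.3650 K
2*cp*1000*dT = 1124287.7100
V1^2 = 2093.5200
V2 = sqrt(1126381.2300) = 1061.3111 m/s

1061.3111 m/s


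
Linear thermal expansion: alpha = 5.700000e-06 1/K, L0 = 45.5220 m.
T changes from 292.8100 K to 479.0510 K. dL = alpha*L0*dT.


dT = 186.2410 K
dL = 5.700000e-06 * 45.5220 * 186.2410 = 0.048325 m
L_final = 45.570325 m

dL = 0.048325 m


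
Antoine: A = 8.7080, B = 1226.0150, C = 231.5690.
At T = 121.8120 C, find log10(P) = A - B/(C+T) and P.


C+T = 353.3810
B/(C+T) = 3.4694
log10(P) = 8.7080 - 3.4694 = 5.2386
P = 10^5.2386 = 173226.4743 mmHg

173226.4743 mmHg


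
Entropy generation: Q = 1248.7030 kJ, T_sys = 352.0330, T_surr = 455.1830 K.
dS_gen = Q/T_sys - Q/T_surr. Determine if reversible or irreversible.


dS_sys = 1248.7030/352.0330 = 3.5471 kJ/K
dS_surr = -1248.7030/455.1830 = -2.7433 kJ/K
dS_gen = 3.5471 - 2.7433 = 0.8038 kJ/K (irreversible)

dS_gen = 0.8038 kJ/K, irreversible


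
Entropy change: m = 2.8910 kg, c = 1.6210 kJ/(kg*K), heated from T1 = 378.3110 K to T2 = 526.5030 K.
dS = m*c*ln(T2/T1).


T2/T1 = 1.3917
ln(T2/T1) = 0.3305
dS = 2.8910 * 1.6210 * 0.3305 = 1.5490 kJ/K

1.5490 kJ/K


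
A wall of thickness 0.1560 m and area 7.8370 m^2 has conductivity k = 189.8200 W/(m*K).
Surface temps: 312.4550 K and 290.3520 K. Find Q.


dT = 22.1030 K
Q = 189.8200 * 7.8370 * 22.1030 / 0.1560 = 210774.6812 W

210774.6812 W
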